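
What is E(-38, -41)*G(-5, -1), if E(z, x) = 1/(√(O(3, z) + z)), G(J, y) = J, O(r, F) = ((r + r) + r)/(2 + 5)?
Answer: 5*I*√1799/257 ≈ 0.82519*I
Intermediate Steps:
O(r, F) = 3*r/7 (O(r, F) = (2*r + r)/7 = (3*r)*(⅐) = 3*r/7)
E(z, x) = (9/7 + z)^(-½) (E(z, x) = 1/(√((3/7)*3 + z)) = 1/(√(9/7 + z)) = (9/7 + z)^(-½))
E(-38, -41)*G(-5, -1) = (√7/√(9 + 7*(-38)))*(-5) = (√7/√(9 - 266))*(-5) = (√7/√(-257))*(-5) = (√7*(-I*√257/257))*(-5) = -I*√1799/257*(-5) = 5*I*√1799/257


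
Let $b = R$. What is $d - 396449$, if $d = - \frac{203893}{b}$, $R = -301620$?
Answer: $- \frac{119576743487}{301620} \approx -3.9645 \cdot 10^{5}$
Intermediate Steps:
$b = -301620$
$d = \frac{203893}{301620}$ ($d = - \frac{203893}{-301620} = \left(-203893\right) \left(- \frac{1}{301620}\right) = \frac{203893}{301620} \approx 0.67599$)
$d - 396449 = \frac{203893}{301620} - 396449 = - \frac{119576743487}{301620}$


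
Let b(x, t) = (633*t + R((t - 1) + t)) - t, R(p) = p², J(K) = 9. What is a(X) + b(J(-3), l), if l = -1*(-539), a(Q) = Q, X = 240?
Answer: 1500817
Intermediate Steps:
l = 539
b(x, t) = (-1 + 2*t)² + 632*t (b(x, t) = (633*t + ((t - 1) + t)²) - t = (633*t + ((-1 + t) + t)²) - t = (633*t + (-1 + 2*t)²) - t = ((-1 + 2*t)² + 633*t) - t = (-1 + 2*t)² + 632*t)
a(X) + b(J(-3), l) = 240 + ((-1 + 2*539)² + 632*539) = 240 + ((-1 + 1078)² + 340648) = 240 + (1077² + 340648) = 240 + (1159929 + 340648) = 240 + 1500577 = 1500817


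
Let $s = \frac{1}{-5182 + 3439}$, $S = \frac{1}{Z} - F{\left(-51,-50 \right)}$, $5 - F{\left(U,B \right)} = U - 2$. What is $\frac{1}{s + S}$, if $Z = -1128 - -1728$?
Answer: $- \frac{116200}{6739473} \approx -0.017242$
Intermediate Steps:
$F{\left(U,B \right)} = 7 - U$ ($F{\left(U,B \right)} = 5 - \left(U - 2\right) = 5 - \left(-2 + U\right) = 7 - U$)
$Z = 600$ ($Z = -1128 + 1728 = 600$)
$S = - \frac{34799}{600}$ ($S = \frac{1}{600} - \left(7 - -51\right) = \frac{1}{600} - \left(7 + 51\right) = \frac{1}{600} - 58 = - \frac{34799}{600} \approx -57.998$)
$s = - \frac{1}{1743}$ ($s = \frac{1}{-1743} = - \frac{1}{1743} \approx -0.00057372$)
$\frac{1}{s + S} = \frac{1}{- \frac{1}{1743} - \frac{34799}{600}} = \frac{1}{- \frac{6739473}{116200}} = - \frac{116200}{6739473}$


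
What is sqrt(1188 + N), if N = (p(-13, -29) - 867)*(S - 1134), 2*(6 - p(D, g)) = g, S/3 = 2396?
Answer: I*sqrt(5123523) ≈ 2263.5*I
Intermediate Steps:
S = 7188 (S = 3*2396 = 7188)
p(D, g) = 6 - g/2
N = -5124711 (N = ((6 - 1/2*(-29)) - 867)*(7188 - 1134) = ((6 + 29/2) - 867)*6054 = (41/2 - 867)*6054 = -1693/2*6054 = -5124711)
sqrt(1188 + N) = sqrt(1188 - 5124711) = sqrt(-5123523) = I*sqrt(5123523)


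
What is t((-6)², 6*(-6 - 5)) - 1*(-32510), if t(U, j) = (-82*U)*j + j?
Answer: 227276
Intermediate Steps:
t(U, j) = j - 82*U*j (t(U, j) = -82*U*j + j = j - 82*U*j)
t((-6)², 6*(-6 - 5)) - 1*(-32510) = (6*(-6 - 5))*(1 - 82*(-6)²) - 1*(-32510) = (6*(-11))*(1 - 82*36) + 32510 = -66*(1 - 2952) + 32510 = -66*(-2951) + 32510 = 194766 + 32510 = 227276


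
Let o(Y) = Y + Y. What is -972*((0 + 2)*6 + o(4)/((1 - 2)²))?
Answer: -19440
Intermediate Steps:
o(Y) = 2*Y
-972*((0 + 2)*6 + o(4)/((1 - 2)²)) = -972*((0 + 2)*6 + (2*4)/((1 - 2)²)) = -972*(2*6 + 8/((-1)²)) = -972*(12 + 8/1) = -972*(12 + 8*1) = -972*(12 + 8) = -972*20 = -19440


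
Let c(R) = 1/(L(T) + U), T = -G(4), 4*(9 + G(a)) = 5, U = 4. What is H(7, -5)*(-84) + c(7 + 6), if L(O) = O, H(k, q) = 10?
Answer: -39476/47 ≈ -839.92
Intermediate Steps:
G(a) = -31/4 (G(a) = -9 + (1/4)*5 = -9 + 5/4 = -31/4)
T = 31/4 (T = -1*(-31/4) = 31/4 ≈ 7.7500)
c(R) = 4/47 (c(R) = 1/(31/4 + 4) = 1/(47/4) = 4/47)
H(7, -5)*(-84) + c(7 + 6) = 10*(-84) + 4/47 = -840 + 4/47 = -39476/47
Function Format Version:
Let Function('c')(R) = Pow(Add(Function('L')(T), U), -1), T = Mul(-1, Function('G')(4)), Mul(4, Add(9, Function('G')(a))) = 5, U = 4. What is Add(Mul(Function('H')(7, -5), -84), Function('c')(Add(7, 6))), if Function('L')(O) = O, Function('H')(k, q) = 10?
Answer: Rational(-39476, 47) ≈ -839.92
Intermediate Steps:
Function('G')(a) = Rational(-31, 4) (Function('G')(a) = Add(-9, Mul(Rational(1, 4), 5)) = Add(-9, Rational(5, 4)) = Rational(-31, 4))
T = Rational(31, 4) (T = Mul(-1, Rational(-31, 4)) = Rational(31, 4) ≈ 7.7500)
Function('c')(R) = Rational(4, 47) (Function('c')(R) = Pow(Add(Rational(31, 4), 4), -1) = Pow(Rational(47, 4), -1) = Rational(4, 47))
Add(Mul(Function('H')(7, -5), -84), Function('c')(Add(7, 6))) = Add(Mul(10, -84), Rational(4, 47)) = Add(-840, Rational(4, 47)) = Rational(-39476, 47)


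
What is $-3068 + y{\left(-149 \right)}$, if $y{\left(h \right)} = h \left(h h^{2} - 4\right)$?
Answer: $492881929$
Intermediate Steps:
$y{\left(h \right)} = h \left(-4 + h^{3}\right)$ ($y{\left(h \right)} = h \left(h^{3} - 4\right) = h \left(-4 + h^{3}\right)$)
$-3068 + y{\left(-149 \right)} = -3068 - 149 \left(-4 + \left(-149\right)^{3}\right) = -3068 - 149 \left(-4 - 3307949\right) = -3068 - -492884997 = -3068 + 492884997 = 492881929$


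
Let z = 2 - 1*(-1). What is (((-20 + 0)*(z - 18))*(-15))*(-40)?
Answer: 180000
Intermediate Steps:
z = 3 (z = 2 + 1 = 3)
(((-20 + 0)*(z - 18))*(-15))*(-40) = (((-20 + 0)*(3 - 18))*(-15))*(-40) = (-20*(-15)*(-15))*(-40) = (300*(-15))*(-40) = -4500*(-40) = 180000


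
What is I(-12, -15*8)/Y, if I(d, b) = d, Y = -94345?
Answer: 12/94345 ≈ 0.00012719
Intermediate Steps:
I(-12, -15*8)/Y = -12/(-94345) = -12*(-1/94345) = 12/94345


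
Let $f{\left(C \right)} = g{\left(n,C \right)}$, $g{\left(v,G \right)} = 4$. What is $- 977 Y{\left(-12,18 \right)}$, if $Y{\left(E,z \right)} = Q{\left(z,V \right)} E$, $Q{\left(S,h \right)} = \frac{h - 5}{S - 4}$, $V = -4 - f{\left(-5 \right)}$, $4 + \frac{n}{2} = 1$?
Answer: $- \frac{76206}{7} \approx -10887.0$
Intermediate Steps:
$n = -6$ ($n = -8 + 2 \cdot 1 = -8 + 2 = -6$)
$f{\left(C \right)} = 4$
$V = -8$ ($V = -4 - 4 = -8$)
$Q{\left(S,h \right)} = \frac{-5 + h}{-4 + S}$
$Y{\left(E,z \right)} = - \frac{13 E}{-4 + z}$ ($Y{\left(E,z \right)} = \frac{-5 - 8}{-4 + z} E = \frac{1}{-4 + z} \left(-13\right) E = - \frac{13}{-4 + z} E = - \frac{13 E}{-4 + z}$)
$- 977 Y{\left(-12,18 \right)} = - 977 \left(\left(-13\right) \left(-12\right) \frac{1}{-4 + 18}\right) = - 977 \left(\left(-13\right) \left(-12\right) \frac{1}{14}\right) = \left(-977\right) \frac{78}{7} = - \frac{76206}{7}$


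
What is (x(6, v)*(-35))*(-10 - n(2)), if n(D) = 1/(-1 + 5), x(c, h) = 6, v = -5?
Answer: 4305/2 ≈ 2152.5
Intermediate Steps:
n(D) = ¼ (n(D) = 1/4 = ¼)
(x(6, v)*(-35))*(-10 - n(2)) = (6*(-35))*(-10 - 1*¼) = -210*(-10 - ¼) = -210*(-41/4) = 4305/2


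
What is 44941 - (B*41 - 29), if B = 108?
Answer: 40542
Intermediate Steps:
44941 - (B*41 - 29) = 44941 - (108*41 - 29) = 44941 - (4428 - 29) = 44941 - 1*4399 = 44941 - 4399 = 40542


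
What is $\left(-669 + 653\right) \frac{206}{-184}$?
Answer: $\frac{412}{23} \approx 17.913$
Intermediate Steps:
$\left(-669 + 653\right) \frac{206}{-184} = - 16 \cdot 206 \left(- \frac{1}{184}\right) = \left(-16\right) \left(- \frac{103}{92}\right) = \frac{412}{23}$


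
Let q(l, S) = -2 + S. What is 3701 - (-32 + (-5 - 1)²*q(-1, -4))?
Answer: 3949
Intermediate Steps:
3701 - (-32 + (-5 - 1)²*q(-1, -4)) = 3701 - (-32 + (-5 - 1)²*(-2 - 4)) = 3701 - (-32 + (-6)²*(-6)) = 3701 - (-32 + 36*(-6)) = 3701 - (-32 - 216) = 3701 - 1*(-248) = 3701 + 248 = 3949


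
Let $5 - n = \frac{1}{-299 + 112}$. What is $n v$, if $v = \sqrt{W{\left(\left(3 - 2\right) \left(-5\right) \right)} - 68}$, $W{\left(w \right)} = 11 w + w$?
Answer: $\frac{7488 i \sqrt{2}}{187} \approx 56.629 i$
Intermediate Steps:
$n = \frac{936}{187}$ ($n = 5 - \frac{1}{-299 + 112} = 5 - \frac{1}{-187} = 5 - - \frac{1}{187} = 5 + \frac{1}{187} = \frac{936}{187} \approx 5.0053$)
$W{\left(w \right)} = 12 w$
$v = 8 i \sqrt{2}$ ($v = \sqrt{12 \left(3 - 2\right) \left(-5\right) - 68} = \sqrt{12 \cdot 1 \left(-5\right) - 68} = \sqrt{12 \left(-5\right) - 68} = \sqrt{-60 - 68} = \sqrt{-128} = 8 i \sqrt{2} \approx 11.314 i$)
$n v = \frac{936 \cdot 8 i \sqrt{2}}{187} = \frac{7488 i \sqrt{2}}{187}$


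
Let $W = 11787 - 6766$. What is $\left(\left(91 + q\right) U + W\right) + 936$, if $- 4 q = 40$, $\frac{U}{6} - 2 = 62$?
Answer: $37061$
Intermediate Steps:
$U = 384$ ($U = 12 + 6 \cdot 62 = 12 + 372 = 384$)
$q = -10$ ($q = \left(- \frac{1}{4}\right) 40 = -10$)
$W = 5021$
$\left(\left(91 + q\right) U + W\right) + 936 = \left(\left(91 - 10\right) 384 + 5021\right) + 936 = \left(81 \cdot 384 + 5021\right) + 936 = \left(31104 + 5021\right) + 936 = 36125 + 936 = 37061$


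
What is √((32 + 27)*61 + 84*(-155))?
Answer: I*√9421 ≈ 97.062*I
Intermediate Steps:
√((32 + 27)*61 + 84*(-155)) = √(59*61 - 13020) = √(3599 - 13020) = √(-9421) = I*√9421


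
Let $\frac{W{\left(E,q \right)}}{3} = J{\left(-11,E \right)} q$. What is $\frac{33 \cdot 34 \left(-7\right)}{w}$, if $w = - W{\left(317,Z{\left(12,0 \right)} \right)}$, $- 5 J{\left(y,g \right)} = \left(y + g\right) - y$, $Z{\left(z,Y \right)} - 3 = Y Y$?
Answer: $- \frac{13090}{951} \approx -13.764$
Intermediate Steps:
$Z{\left(z,Y \right)} = 3 + Y^{2}$ ($Z{\left(z,Y \right)} = 3 + Y Y = 3 + Y^{2}$)
$J{\left(y,g \right)} = - \frac{g}{5}$ ($J{\left(y,g \right)} = - \frac{\left(y + g\right) - y}{5} = - \frac{\left(g + y\right) - y}{5} = - \frac{g}{5}$)
$W{\left(E,q \right)} = - \frac{3 E q}{5}$ ($W{\left(E,q \right)} = 3 - \frac{E}{5} q = 3 \left(- \frac{E q}{5}\right) = - \frac{3 E q}{5}$)
$w = \frac{2853}{5}$ ($w = - \frac{\left(-3\right) 317 \left(3 + 0^{2}\right)}{5} = - \frac{\left(-3\right) 317 \left(3 + 0\right)}{5} = - \frac{\left(-3\right) 317 \cdot 3}{5} = \left(-1\right) \left(- \frac{2853}{5}\right) = \frac{2853}{5} \approx 570.6$)
$\frac{33 \cdot 34 \left(-7\right)}{w} = \frac{33 \cdot 34 \left(-7\right)}{\frac{2853}{5}} = 1122 \left(-7\right) \frac{5}{2853} = \left(-7854\right) \frac{5}{2853} = - \frac{13090}{951}$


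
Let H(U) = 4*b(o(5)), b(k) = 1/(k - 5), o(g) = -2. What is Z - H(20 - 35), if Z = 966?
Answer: 6766/7 ≈ 966.57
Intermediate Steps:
b(k) = 1/(-5 + k)
H(U) = -4/7 (H(U) = 4/(-5 - 2) = 4/(-7) = 4*(-1/7) = -4/7)
Z - H(20 - 35) = 966 - 1*(-4/7) = 966 + 4/7 = 6766/7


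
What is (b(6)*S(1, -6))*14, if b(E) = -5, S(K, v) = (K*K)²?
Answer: -70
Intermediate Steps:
S(K, v) = K⁴ (S(K, v) = (K²)² = K⁴)
(b(6)*S(1, -6))*14 = -5*1⁴*14 = -5*1*14 = -5*14 = -70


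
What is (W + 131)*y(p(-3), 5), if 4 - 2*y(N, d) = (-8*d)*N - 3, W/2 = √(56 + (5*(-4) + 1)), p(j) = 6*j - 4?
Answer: -114363/2 - 873*√37 ≈ -62492.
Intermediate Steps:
p(j) = -4 + 6*j
W = 2*√37 (W = 2*√(56 + (5*(-4) + 1)) = 2*√(56 + (-20 + 1)) = 2*√(56 - 19) = 2*√37 ≈ 12.166)
y(N, d) = 7/2 + 4*N*d (y(N, d) = 2 - ((-8*d)*N - 3)/2 = 2 - (-8*N*d - 3)/2 = 2 - (-3 - 8*N*d)/2 = 2 + (3/2 + 4*N*d) = 7/2 + 4*N*d)
(W + 131)*y(p(-3), 5) = (2*√37 + 131)*(7/2 + 4*(-4 + 6*(-3))*5) = (131 + 2*√37)*(7/2 + 4*(-4 - 18)*5) = (131 + 2*√37)*(7/2 + 4*(-22)*5) = (131 + 2*√37)*(7/2 - 440) = (131 + 2*√37)*(-873/2) = -114363/2 - 873*√37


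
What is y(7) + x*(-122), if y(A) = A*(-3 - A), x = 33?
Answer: -4096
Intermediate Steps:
y(7) + x*(-122) = -1*7*(3 + 7) + 33*(-122) = -1*7*10 - 4026 = -70 - 4026 = -4096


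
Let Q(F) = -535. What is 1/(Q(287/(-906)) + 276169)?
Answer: 1/275634 ≈ 3.6280e-6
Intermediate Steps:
1/(Q(287/(-906)) + 276169) = 1/(-535 + 276169) = 1/275634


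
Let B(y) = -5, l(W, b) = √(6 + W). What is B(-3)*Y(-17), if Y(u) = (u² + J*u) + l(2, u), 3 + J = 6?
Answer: -1190 - 10*√2 ≈ -1204.1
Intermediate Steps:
J = 3 (J = -3 + 6 = 3)
Y(u) = u² + 2*√2 + 3*u (Y(u) = (u² + 3*u) + √(6 + 2) = (u² + 3*u) + √8 = (u² + 3*u) + 2*√2 = u² + 2*√2 + 3*u)
B(-3)*Y(-17) = -5*((-17)² + 2*√2 + 3*(-17)) = -5*(289 + 2*√2 - 51) = -5*(238 + 2*√2) = -1190 - 10*√2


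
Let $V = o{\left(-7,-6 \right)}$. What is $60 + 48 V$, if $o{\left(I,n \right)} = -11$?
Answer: $-468$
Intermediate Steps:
$V = -11$
$60 + 48 V = 60 + 48 \left(-11\right) = 60 - 528 = -468$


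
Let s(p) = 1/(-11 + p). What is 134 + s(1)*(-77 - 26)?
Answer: 1443/10 ≈ 144.30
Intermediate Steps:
134 + s(1)*(-77 - 26) = 134 + (-77 - 26)/(-11 + 1) = 134 - 103/(-10) = 134 - ⅒*(-103) = 134 + 103/10 = 1443/10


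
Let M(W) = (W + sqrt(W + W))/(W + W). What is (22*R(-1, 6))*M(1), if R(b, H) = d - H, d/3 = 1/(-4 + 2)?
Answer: -165/2 - 165*sqrt(2)/2 ≈ -199.17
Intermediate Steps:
d = -3/2 (d = 3/(-4 + 2) = 3/(-2) = 3*(-1/2) = -3/2 ≈ -1.5000)
R(b, H) = -3/2 - H
M(W) = (W + sqrt(2)*sqrt(W))/(2*W) (M(W) = (W + sqrt(2*W))/((2*W)) = (W + sqrt(2)*sqrt(W))*(1/(2*W)) = (W + sqrt(2)*sqrt(W))/(2*W))
(22*R(-1, 6))*M(1) = (22*(-3/2 - 1*6))*(1/2 + sqrt(2)/(2*sqrt(1))) = (22*(-3/2 - 6))*(1/2 + (1/2)*sqrt(2)*1) = (22*(-15/2))*(1/2 + sqrt(2)/2) = -165*(1/2 + sqrt(2)/2) = -165/2 - 165*sqrt(2)/2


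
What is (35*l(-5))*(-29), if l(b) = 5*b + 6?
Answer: 19285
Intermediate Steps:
l(b) = 6 + 5*b
(35*l(-5))*(-29) = (35*(6 + 5*(-5)))*(-29) = (35*(6 - 25))*(-29) = (35*(-19))*(-29) = -665*(-29) = 19285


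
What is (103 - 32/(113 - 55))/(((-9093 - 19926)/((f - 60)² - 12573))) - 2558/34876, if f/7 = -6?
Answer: 37098618211/4891655446 ≈ 7.5841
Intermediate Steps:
f = -42 (f = 7*(-6) = -42)
(103 - 32/(113 - 55))/(((-9093 - 19926)/((f - 60)² - 12573))) - 2558/34876 = (103 - 32/(113 - 55))/(((-9093 - 19926)/((-42 - 60)² - 12573))) - 2558/34876 = (103 - 32/58)/((-29019/((-102)² - 12573))) - 2558*1/34876 = (103 - 32*1/58)/((-29019/(10404 - 12573))) - 1279/17438 = (103 - 16/29)/((-29019/(-2169))) - 1279/17438 = 2971/(29*((-29019*(-1/2169)))) - 1279/17438 = 2971/(29*(9673/723)) - 1279/17438 = (2971/29)*(723/9673) - 1279/17438 = 2148033/280517 - 1279/17438 = 37098618211/4891655446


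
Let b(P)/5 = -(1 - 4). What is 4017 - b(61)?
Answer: 4002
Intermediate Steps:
b(P) = 15 (b(P) = 5*(-(1 - 4)) = 5*(-1*(-3)) = 5*3 = 15)
4017 - b(61) = 4017 - 1*15 = 4017 - 15 = 4002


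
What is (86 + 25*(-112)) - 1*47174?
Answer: -49888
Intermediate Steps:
(86 + 25*(-112)) - 1*47174 = (86 - 2800) - 47174 = -2714 - 47174 = -49888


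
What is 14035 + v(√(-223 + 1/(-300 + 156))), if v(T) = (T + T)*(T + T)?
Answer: 473147/36 ≈ 13143.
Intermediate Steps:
v(T) = 4*T² (v(T) = (2*T)*(2*T) = 4*T²)
14035 + v(√(-223 + 1/(-300 + 156))) = 14035 + 4*(√(-223 + 1/(-300 + 156)))² = 14035 + 4*(√(-223 + 1/(-144)))² = 14035 + 4*(√(-223 - 1/144))² = 14035 + 4*(√(-32113/144))² = 14035 + 4*(I*√32113/12)² = 14035 + 4*(-32113/144) = 14035 - 32113/36 = 473147/36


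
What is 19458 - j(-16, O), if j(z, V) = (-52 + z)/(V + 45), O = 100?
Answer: 2821478/145 ≈ 19458.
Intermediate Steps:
j(z, V) = (-52 + z)/(45 + V)
19458 - j(-16, O) = 19458 - (-52 - 16)/(45 + 100) = 19458 - (-68)/145 = 19458 - 1*(-68/145) = 19458 + 68/145 = 2821478/145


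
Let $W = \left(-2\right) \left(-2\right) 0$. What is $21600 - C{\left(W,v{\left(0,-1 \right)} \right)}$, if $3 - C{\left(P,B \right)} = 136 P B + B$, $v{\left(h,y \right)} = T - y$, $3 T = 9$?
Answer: $21601$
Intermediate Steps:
$T = 3$ ($T = \frac{1}{3} \cdot 9 = 3$)
$v{\left(h,y \right)} = 3 - y$
$W = 0$ ($W = 4 \cdot 0 = 0$)
$C{\left(P,B \right)} = 3 - B - 136 B P$ ($C{\left(P,B \right)} = 3 - \left(136 P B + B\right) = 3 - \left(136 B P + B\right) = 3 - \left(B + 136 B P\right) = 3 - B - 136 B P$)
$21600 - C{\left(W,v{\left(0,-1 \right)} \right)} = 21600 - \left(3 - \left(3 - -1\right) - 136 \left(3 - -1\right) 0\right) = 21600 - \left(3 - \left(3 + 1\right) - 136 \left(3 + 1\right) 0\right) = 21600 - \left(3 - 4 - 544 \cdot 0\right) = 21600 - \left(3 - 4 + 0\right) = 21600 - -1 = 21600 + 1 = 21601$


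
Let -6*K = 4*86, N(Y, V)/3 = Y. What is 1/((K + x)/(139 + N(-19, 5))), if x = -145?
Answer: -246/607 ≈ -0.40527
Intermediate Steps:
N(Y, V) = 3*Y
K = -172/3 (K = -2*86/3 = -⅙*344 = -172/3 ≈ -57.333)
1/((K + x)/(139 + N(-19, 5))) = 1/((-172/3 - 145)/(139 + 3*(-19))) = 1/(-607/(3*(139 - 57))) = 1/(-607/3/82) = 1/(-607/3*1/82) = 1/(-607/246) = -246/607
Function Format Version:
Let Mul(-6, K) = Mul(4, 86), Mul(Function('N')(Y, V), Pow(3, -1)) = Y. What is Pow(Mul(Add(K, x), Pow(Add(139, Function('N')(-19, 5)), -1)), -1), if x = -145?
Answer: Rational(-246, 607) ≈ -0.40527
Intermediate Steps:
Function('N')(Y, V) = Mul(3, Y)
K = Rational(-172, 3) (K = Mul(Rational(-1, 6), Mul(4, 86)) = Mul(Rational(-1, 6), 344) = Rational(-172, 3) ≈ -57.333)
Pow(Mul(Add(K, x), Pow(Add(139, Function('N')(-19, 5)), -1)), -1) = Pow(Mul(Add(Rational(-172, 3), -145), Pow(Add(139, Mul(3, -19)), -1)), -1) = Pow(Mul(Rational(-607, 3), Pow(Add(139, -57), -1)), -1) = Pow(Mul(Rational(-607, 3), Pow(82, -1)), -1) = Pow(Mul(Rational(-607, 3), Rational(1, 82)), -1) = Pow(Rational(-607, 246), -1) = Rational(-246, 607)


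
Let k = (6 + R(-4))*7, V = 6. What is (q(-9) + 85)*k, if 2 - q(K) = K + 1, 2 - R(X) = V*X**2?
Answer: -58520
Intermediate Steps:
R(X) = 2 - 6*X**2
q(K) = 1 - K (q(K) = 2 - (K + 1) = 2 - (1 + K) = 2 + (-1 - K) = 1 - K)
k = -616 (k = (6 + (2 - 6*(-4)**2))*7 = (6 + (2 - 6*16))*7 = (6 + (2 - 96))*7 = (6 - 94)*7 = -88*7 = -616)
(q(-9) + 85)*k = ((1 - 1*(-9)) + 85)*(-616) = ((1 + 9) + 85)*(-616) = (10 + 85)*(-616) = 95*(-616) = -58520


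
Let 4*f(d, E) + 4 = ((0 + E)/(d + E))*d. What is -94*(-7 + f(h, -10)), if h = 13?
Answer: 5311/3 ≈ 1770.3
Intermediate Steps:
f(d, E) = -1 + E*d/(4*(E + d)) (f(d, E) = -1 + (((0 + E)/(d + E))*d)/4 = -1 + ((E/(E + d))*d)/4 = -1 + (E*d/(E + d))/4 = -1 + E*d/(4*(E + d)))
-94*(-7 + f(h, -10)) = -94*(-7 + (-1*(-10) - 1*13 + (¼)*(-10)*13)/(-10 + 13)) = -94*(-7 + (10 - 13 - 65/2)/3) = -94*(-7 + (⅓)*(-71/2)) = -94*(-7 - 71/6) = -94*(-113/6) = 5311/3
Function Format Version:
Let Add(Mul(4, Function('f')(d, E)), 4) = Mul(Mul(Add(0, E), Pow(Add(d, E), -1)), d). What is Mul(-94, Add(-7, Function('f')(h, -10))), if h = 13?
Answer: Rational(5311, 3) ≈ 1770.3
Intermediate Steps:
Function('f')(d, E) = Add(-1, Mul(Rational(1, 4), E, d, Pow(Add(E, d), -1))) (Function('f')(d, E) = Add(-1, Mul(Rational(1, 4), Mul(Mul(Add(0, E), Pow(Add(d, E), -1)), d))) = Add(-1, Mul(Rational(1, 4), Mul(Mul(E, Pow(Add(E, d), -1)), d))) = Add(-1, Mul(Rational(1, 4), Mul(E, d, Pow(Add(E, d), -1)))) = Add(-1, Mul(Rational(1, 4), E, d, Pow(Add(E, d), -1))))
Mul(-94, Add(-7, Function('f')(h, -10))) = Mul(-94, Add(-7, Mul(Pow(Add(-10, 13), -1), Add(Mul(-1, -10), Mul(-1, 13), Mul(Rational(1, 4), -10, 13))))) = Mul(-94, Add(-7, Mul(Pow(3, -1), Add(10, -13, Rational(-65, 2))))) = Mul(-94, Add(-7, Mul(Rational(1, 3), Rational(-71, 2)))) = Mul(-94, Add(-7, Rational(-71, 6))) = Mul(-94, Rational(-113, 6)) = Rational(5311, 3)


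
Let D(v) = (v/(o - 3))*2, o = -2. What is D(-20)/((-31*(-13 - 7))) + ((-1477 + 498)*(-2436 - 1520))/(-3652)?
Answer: -13643089/12865 ≈ -1060.5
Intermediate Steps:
D(v) = -2*v/5 (D(v) = (v/(-2 - 3))*2 = (v/(-5))*2 = (v*(-⅕))*2 = -v/5*2 = -2*v/5)
D(-20)/((-31*(-13 - 7))) + ((-1477 + 498)*(-2436 - 1520))/(-3652) = (-⅖*(-20))/((-31*(-13 - 7))) + ((-1477 + 498)*(-2436 - 1520))/(-3652) = 8/((-31*(-20))) - 979*(-3956)*(-1/3652) = 8/620 + 3872924*(-1/3652) = 8*(1/620) - 88021/83 = 2/155 - 88021/83 = -13643089/12865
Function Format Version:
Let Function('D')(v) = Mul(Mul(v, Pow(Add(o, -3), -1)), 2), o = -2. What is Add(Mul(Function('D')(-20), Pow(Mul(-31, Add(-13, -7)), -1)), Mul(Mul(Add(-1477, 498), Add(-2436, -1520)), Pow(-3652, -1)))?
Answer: Rational(-13643089, 12865) ≈ -1060.5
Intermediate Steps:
Function('D')(v) = Mul(Rational(-2, 5), v) (Function('D')(v) = Mul(Mul(v, Pow(Add(-2, -3), -1)), 2) = Mul(Mul(v, Pow(-5, -1)), 2) = Mul(Mul(v, Rational(-1, 5)), 2) = Mul(Mul(Rational(-1, 5), v), 2) = Mul(Rational(-2, 5), v))
Add(Mul(Function('D')(-20), Pow(Mul(-31, Add(-13, -7)), -1)), Mul(Mul(Add(-1477, 498), Add(-2436, -1520)), Pow(-3652, -1))) = Add(Mul(Mul(Rational(-2, 5), -20), Pow(Mul(-31, Add(-13, -7)), -1)), Mul(Mul(Add(-1477, 498), Add(-2436, -1520)), Pow(-3652, -1))) = Add(Mul(8, Pow(Mul(-31, -20), -1)), Mul(Mul(-979, -3956), Rational(-1, 3652))) = Add(Mul(8, Pow(620, -1)), Mul(3872924, Rational(-1, 3652))) = Add(Mul(8, Rational(1, 620)), Rational(-88021, 83)) = Add(Rational(2, 155), Rational(-88021, 83)) = Rational(-13643089, 12865)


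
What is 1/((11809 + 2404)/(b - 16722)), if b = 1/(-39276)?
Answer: -656773273/558229788 ≈ -1.1765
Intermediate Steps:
b = -1/39276 ≈ -2.5461e-5
1/((11809 + 2404)/(b - 16722)) = 1/((11809 + 2404)/(-1/39276 - 16722)) = 1/(14213/(-656773273/39276)) = 1/(14213*(-39276/656773273)) = 1/(-558229788/656773273) = -656773273/558229788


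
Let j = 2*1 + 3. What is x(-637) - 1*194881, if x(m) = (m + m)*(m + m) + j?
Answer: 1428200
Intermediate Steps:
j = 5 (j = 2 + 3 = 5)
x(m) = 5 + 4*m² (x(m) = (m + m)*(m + m) + 5 = (2*m)*(2*m) + 5 = 4*m² + 5 = 5 + 4*m²)
x(-637) - 1*194881 = (5 + 4*(-637)²) - 1*194881 = (5 + 4*405769) - 194881 = (5 + 1623076) - 194881 = 1623081 - 194881 = 1428200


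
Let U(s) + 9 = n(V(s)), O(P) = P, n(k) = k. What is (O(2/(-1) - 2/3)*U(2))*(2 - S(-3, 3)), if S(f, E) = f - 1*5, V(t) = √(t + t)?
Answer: 560/3 ≈ 186.67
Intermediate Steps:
V(t) = √2*√t (V(t) = √(2*t) = √2*√t)
S(f, E) = -5 + f (S(f, E) = f - 5 = -5 + f)
U(s) = -9 + √2*√s
(O(2/(-1) - 2/3)*U(2))*(2 - S(-3, 3)) = ((2/(-1) - 2/3)*(-9 + √2*√2))*(2 - (-5 - 3)) = ((2*(-1) - 2*⅓)*(-9 + 2))*(2 - 1*(-8)) = ((-2 - ⅔)*(-7))*(2 + 8) = -8/3*(-7)*10 = (56/3)*10 = 560/3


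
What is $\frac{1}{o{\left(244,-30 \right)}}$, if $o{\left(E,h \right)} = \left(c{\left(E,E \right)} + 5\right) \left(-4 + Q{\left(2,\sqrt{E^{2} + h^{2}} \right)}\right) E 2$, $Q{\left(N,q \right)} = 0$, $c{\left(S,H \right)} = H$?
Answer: $- \frac{1}{486048} \approx -2.0574 \cdot 10^{-6}$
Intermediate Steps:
$o{\left(E,h \right)} = 2 E \left(-20 - 4 E\right)$ ($o{\left(E,h \right)} = \left(E + 5\right) \left(-4 + 0\right) E 2 = \left(5 + E\right) \left(-4\right) E 2 = \left(-20 - 4 E\right) E 2 = E \left(-20 - 4 E\right) 2 = 2 E \left(-20 - 4 E\right)$)
$\frac{1}{o{\left(244,-30 \right)}} = \frac{1}{\left(-8\right) 244 \left(5 + 244\right)} = \frac{1}{\left(-8\right) 244 \cdot 249} = \frac{1}{-486048} = - \frac{1}{486048}$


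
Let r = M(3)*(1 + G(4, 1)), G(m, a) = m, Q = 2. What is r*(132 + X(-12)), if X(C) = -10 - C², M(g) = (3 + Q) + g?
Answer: -880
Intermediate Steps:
M(g) = 5 + g (M(g) = (3 + 2) + g = 5 + g)
r = 40 (r = (5 + 3)*(1 + 4) = 8*5 = 40)
r*(132 + X(-12)) = 40*(132 + (-10 - 1*(-12)²)) = 40*(132 + (-10 - 1*144)) = 40*(132 + (-10 - 144)) = 40*(132 - 154) = 40*(-22) = -880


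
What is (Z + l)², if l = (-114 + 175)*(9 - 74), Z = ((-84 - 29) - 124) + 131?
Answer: 16573041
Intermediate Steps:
Z = -106 (Z = (-113 - 124) + 131 = -237 + 131 = -106)
l = -3965 (l = 61*(-65) = -3965)
(Z + l)² = (-106 - 3965)² = (-4071)² = 16573041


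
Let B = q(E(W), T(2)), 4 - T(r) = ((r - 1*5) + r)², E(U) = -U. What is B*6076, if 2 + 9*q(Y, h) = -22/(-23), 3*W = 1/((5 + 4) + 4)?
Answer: -48608/69 ≈ -704.46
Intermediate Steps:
W = 1/39 (W = 1/(3*((5 + 4) + 4)) = 1/(3*(9 + 4)) = (⅓)/13 = (⅓)*(1/13) = 1/39 ≈ 0.025641)
T(r) = 4 - (-5 + 2*r)² (T(r) = 4 - ((r - 1*5) + r)² = 4 - ((r - 5) + r)² = 4 - ((-5 + r) + r)² = 4 - (-5 + 2*r)²)
q(Y, h) = -8/69 (q(Y, h) = -2/9 + (-22/(-23))/9 = -2/9 + (-22*(-1/23))/9 = -2/9 + (⅑)*(22/23) = -2/9 + 22/207 = -8/69)
B = -8/69 ≈ -0.11594
B*6076 = -8/69*6076 = -48608/69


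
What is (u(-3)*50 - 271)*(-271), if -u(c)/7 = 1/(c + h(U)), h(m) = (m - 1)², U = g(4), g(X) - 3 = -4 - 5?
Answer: 1736568/23 ≈ 75503.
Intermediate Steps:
g(X) = -6 (g(X) = 3 + (-4 - 5) = 3 - 9 = -6)
U = -6
h(m) = (-1 + m)²
u(c) = -7/(49 + c) (u(c) = -7/(c + (-1 - 6)²) = -7/(c + (-7)²) = -7/(c + 49) = -7/(49 + c))
(u(-3)*50 - 271)*(-271) = (-7/(49 - 3)*50 - 271)*(-271) = (-7/46*50 - 271)*(-271) = (-175/23 - 271)*(-271) = -6408/23*(-271) = 1736568/23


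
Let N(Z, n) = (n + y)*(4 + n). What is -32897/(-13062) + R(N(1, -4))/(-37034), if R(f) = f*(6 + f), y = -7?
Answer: 32897/13062 ≈ 2.5185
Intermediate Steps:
N(Z, n) = (-7 + n)*(4 + n) (N(Z, n) = (n - 7)*(4 + n) = (-7 + n)*(4 + n))
-32897/(-13062) + R(N(1, -4))/(-37034) = -32897/(-13062) + ((-28 + (-4)² - 3*(-4))*(6 + (-28 + (-4)² - 3*(-4))))/(-37034) = -32897*(-1/13062) + ((-28 + 16 + 12)*(6 + (-28 + 16 + 12)))*(-1/37034) = 32897/13062 + (0*(6 + 0))*(-1/37034) = 32897/13062 + (0*6)*(-1/37034) = 32897/13062 + 0*(-1/37034) = 32897/13062 + 0 = 32897/13062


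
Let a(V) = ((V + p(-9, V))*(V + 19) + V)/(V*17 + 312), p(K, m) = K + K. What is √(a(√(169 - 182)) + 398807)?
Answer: √((124427429 + 6779721*I*√13)/(312 + 17*I*√13)) ≈ 631.51 + 0.e-4*I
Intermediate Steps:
p(K, m) = 2*K
a(V) = (V + (-18 + V)*(19 + V))/(312 + 17*V) (a(V) = ((V + 2*(-9))*(V + 19) + V)/(V*17 + 312) = ((V - 18)*(19 + V) + V)/(17*V + 312) = ((-18 + V)*(19 + V) + V)/(312 + 17*V) = (V + (-18 + V)*(19 + V))/(312 + 17*V))
√(a(√(169 - 182)) + 398807) = √((-342 + (√(169 - 182))² + 2*√(169 - 182))/(312 + 17*√(169 - 182)) + 398807) = √((-342 + (√(-13))² + 2*√(-13))/(312 + 17*√(-13)) + 398807) = √((-342 + (I*√13)² + 2*(I*√13))/(312 + 17*(I*√13)) + 398807) = √((-342 - 13 + 2*I*√13)/(312 + 17*I*√13) + 398807) = √((-355 + 2*I*√13)/(312 + 17*I*√13) + 398807) = √(398807 + (-355 + 2*I*√13)/(312 + 17*I*√13))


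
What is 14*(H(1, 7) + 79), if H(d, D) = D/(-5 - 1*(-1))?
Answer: 2163/2 ≈ 1081.5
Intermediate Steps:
H(d, D) = -D/4 (H(d, D) = D/(-5 + 1) = D/(-4) = D*(-1/4) = -D/4)
14*(H(1, 7) + 79) = 14*(-1/4*7 + 79) = 14*(-7/4 + 79) = 14*(309/4) = 2163/2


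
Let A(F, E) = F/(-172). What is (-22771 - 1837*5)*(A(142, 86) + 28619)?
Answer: -39324462414/43 ≈ -9.1452e+8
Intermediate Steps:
A(F, E) = -F/172 (A(F, E) = F*(-1/172) = -F/172)
(-22771 - 1837*5)*(A(142, 86) + 28619) = (-22771 - 1837*5)*(-1/172*142 + 28619) = (-22771 - 9185)*(-71/86 + 28619) = -31956*2461163/86 = -39324462414/43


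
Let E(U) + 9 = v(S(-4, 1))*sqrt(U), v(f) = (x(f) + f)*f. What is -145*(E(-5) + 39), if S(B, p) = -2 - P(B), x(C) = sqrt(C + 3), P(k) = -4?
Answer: -4350 - 1450*I - 580*I*sqrt(5) ≈ -4350.0 - 2746.9*I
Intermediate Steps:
x(C) = sqrt(3 + C)
S(B, p) = 2 (S(B, p) = -2 - 1*(-4) = -2 + 4 = 2)
v(f) = f*(f + sqrt(3 + f)) (v(f) = (sqrt(3 + f) + f)*f = (f + sqrt(3 + f))*f = f*(f + sqrt(3 + f)))
E(U) = -9 + sqrt(U)*(4 + 2*sqrt(5)) (E(U) = -9 + (2*(2 + sqrt(3 + 2)))*sqrt(U) = -9 + (2*(2 + sqrt(5)))*sqrt(U) = -9 + (4 + 2*sqrt(5))*sqrt(U) = -9 + sqrt(U)*(4 + 2*sqrt(5)))
-145*(E(-5) + 39) = -145*((-9 + 2*sqrt(-5)*(2 + sqrt(5))) + 39) = -145*((-9 + 2*(I*sqrt(5))*(2 + sqrt(5))) + 39) = -145*((-9 + 2*I*sqrt(5)*(2 + sqrt(5))) + 39) = -145*(30 + 2*I*sqrt(5)*(2 + sqrt(5))) = -4350 - 290*I*sqrt(5)*(2 + sqrt(5))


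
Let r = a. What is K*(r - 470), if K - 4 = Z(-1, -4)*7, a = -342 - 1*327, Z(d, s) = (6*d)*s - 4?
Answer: -164016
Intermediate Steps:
Z(d, s) = -4 + 6*d*s (Z(d, s) = 6*d*s - 4 = -4 + 6*d*s)
a = -669 (a = -342 - 327 = -669)
r = -669
K = 144 (K = 4 + (-4 + 6*(-1)*(-4))*7 = 4 + (-4 + 24)*7 = 4 + 20*7 = 4 + 140 = 144)
K*(r - 470) = 144*(-669 - 470) = 144*(-1139) = -164016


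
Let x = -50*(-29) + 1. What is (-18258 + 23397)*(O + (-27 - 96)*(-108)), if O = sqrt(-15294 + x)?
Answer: 68266476 + 5139*I*sqrt(13843) ≈ 6.8266e+7 + 6.0464e+5*I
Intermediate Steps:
x = 1451 (x = 1450 + 1 = 1451)
O = I*sqrt(13843) (O = sqrt(-15294 + 1451) = sqrt(-13843) = I*sqrt(13843) ≈ 117.66*I)
(-18258 + 23397)*(O + (-27 - 96)*(-108)) = (-18258 + 23397)*(I*sqrt(13843) + (-27 - 96)*(-108)) = 5139*(I*sqrt(13843) - 123*(-108)) = 5139*(I*sqrt(13843) + 13284) = 5139*(13284 + I*sqrt(13843)) = 68266476 + 5139*I*sqrt(13843)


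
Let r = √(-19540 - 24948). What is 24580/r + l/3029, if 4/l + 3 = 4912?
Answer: 4/14869361 - 6145*I*√11122/5561 ≈ 2.6901e-7 - 116.54*I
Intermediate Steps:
r = 2*I*√11122 (r = √(-44488) = 2*I*√11122 ≈ 210.92*I)
l = 4/4909 (l = 4/(-3 + 4912) = 4/4909 ≈ 0.00081483)
24580/r + l/3029 = 24580/((2*I*√11122)) + (4/4909)/3029 = 24580*(-I*√11122/22244) + (4/4909)*(1/3029) = -6145*I*√11122/5561 + 4/14869361 = 4/14869361 - 6145*I*√11122/5561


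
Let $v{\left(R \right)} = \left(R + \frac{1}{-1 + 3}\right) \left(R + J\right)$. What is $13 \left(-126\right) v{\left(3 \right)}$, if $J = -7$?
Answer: $22932$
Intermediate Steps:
$v{\left(R \right)} = \left(\frac{1}{2} + R\right) \left(-7 + R\right)$ ($v{\left(R \right)} = \left(R + \frac{1}{-1 + 3}\right) \left(R - 7\right) = \left(R + \frac{1}{2}\right) \left(-7 + R\right) = \left(\frac{1}{2} + R\right) \left(-7 + R\right)$)
$13 \left(-126\right) v{\left(3 \right)} = 13 \left(-126\right) \left(- \frac{7}{2} + 3^{2} - \frac{39}{2}\right) = - 1638 \left(- \frac{7}{2} + 9 - \frac{39}{2}\right) = \left(-1638\right) \left(-14\right) = 22932$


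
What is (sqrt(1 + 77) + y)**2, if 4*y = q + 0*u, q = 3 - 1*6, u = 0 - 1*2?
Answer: 1257/16 - 3*sqrt(78)/2 ≈ 65.315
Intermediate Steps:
u = -2 (u = 0 - 2 = -2)
q = -3 (q = 3 - 6 = -3)
y = -3/4 (y = (-3 + 0*(-2))/4 = (-3 + 0)/4 = (1/4)*(-3) = -3/4 ≈ -0.75000)
(sqrt(1 + 77) + y)**2 = (sqrt(1 + 77) - 3/4)**2 = (sqrt(78) - 3/4)**2 = (-3/4 + sqrt(78))**2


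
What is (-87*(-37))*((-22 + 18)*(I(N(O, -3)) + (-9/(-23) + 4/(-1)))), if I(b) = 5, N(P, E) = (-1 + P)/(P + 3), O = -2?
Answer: -412032/23 ≈ -17914.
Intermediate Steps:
N(P, E) = (-1 + P)/(3 + P)
(-87*(-37))*((-22 + 18)*(I(N(O, -3)) + (-9/(-23) + 4/(-1)))) = (-87*(-37))*((-22 + 18)*(5 + (-9/(-23) + 4/(-1)))) = 3219*(-4*(5 + (-9*(-1/23) + 4*(-1)))) = 3219*(-4*(5 + (9/23 - 4))) = 3219*(-4*(5 - 83/23)) = 3219*(-4*32/23) = 3219*(-128/23) = -412032/23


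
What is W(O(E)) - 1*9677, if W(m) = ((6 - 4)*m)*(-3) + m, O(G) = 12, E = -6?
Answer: -9737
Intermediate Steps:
W(m) = -5*m (W(m) = (2*m)*(-3) + m = -6*m + m = -5*m)
W(O(E)) - 1*9677 = -5*12 - 1*9677 = -60 - 9677 = -9737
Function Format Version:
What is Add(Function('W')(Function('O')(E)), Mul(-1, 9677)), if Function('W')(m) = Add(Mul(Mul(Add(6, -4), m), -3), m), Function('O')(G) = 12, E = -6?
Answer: -9737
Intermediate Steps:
Function('W')(m) = Mul(-5, m) (Function('W')(m) = Add(Mul(Mul(2, m), -3), m) = Add(Mul(-6, m), m) = Mul(-5, m))
Add(Function('W')(Function('O')(E)), Mul(-1, 9677)) = Add(Mul(-5, 12), Mul(-1, 9677)) = Add(-60, -9677) = -9737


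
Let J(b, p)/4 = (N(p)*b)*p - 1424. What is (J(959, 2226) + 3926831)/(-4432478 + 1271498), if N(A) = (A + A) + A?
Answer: -19008978581/1053660 ≈ -18041.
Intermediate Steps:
N(A) = 3*A (N(A) = 2*A + A = 3*A)
J(b, p) = -5696 + 12*b*p² (J(b, p) = 4*(((3*p)*b)*p - 1424) = 4*((3*b*p)*p - 1424) = 4*(3*b*p² - 1424) = 4*(-1424 + 3*b*p²) = -5696 + 12*b*p²)
(J(959, 2226) + 3926831)/(-4432478 + 1271498) = ((-5696 + 12*959*2226²) + 3926831)/(-4432478 + 1271498) = ((-5696 + 12*959*4955076) + 3926831)/(-3160980) = ((-5696 + 57023014608) + 3926831)*(-1/3160980) = (57023008912 + 3926831)*(-1/3160980) = 57026935743*(-1/3160980) = -19008978581/1053660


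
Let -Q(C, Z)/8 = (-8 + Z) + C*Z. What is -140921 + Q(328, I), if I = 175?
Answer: -601457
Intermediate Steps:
Q(C, Z) = 64 - 8*Z - 8*C*Z (Q(C, Z) = -8*((-8 + Z) + C*Z) = -8*(-8 + Z + C*Z) = 64 - 8*Z - 8*C*Z)
-140921 + Q(328, I) = -140921 + (64 - 8*175 - 8*328*175) = -140921 + (64 - 1400 - 459200) = -140921 - 460536 = -601457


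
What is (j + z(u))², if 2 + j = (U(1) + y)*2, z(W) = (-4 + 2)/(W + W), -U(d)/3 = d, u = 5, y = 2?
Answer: 441/25 ≈ 17.640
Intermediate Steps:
U(d) = -3*d
z(W) = -1/W (z(W) = -2*1/(2*W) = -1/W)
j = -4 (j = -2 + (-3*1 + 2)*2 = -2 + (-3 + 2)*2 = -2 - 1*2 = -2 - 2 = -4)
(j + z(u))² = (-4 - 1/5)² = (-4 - 1*⅕)² = (-4 - ⅕)² = (-21/5)² = 441/25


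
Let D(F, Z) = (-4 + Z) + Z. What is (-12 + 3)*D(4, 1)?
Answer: 18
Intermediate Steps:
D(F, Z) = -4 + 2*Z
(-12 + 3)*D(4, 1) = (-12 + 3)*(-4 + 2*1) = -9*(-4 + 2) = -9*(-2) = 18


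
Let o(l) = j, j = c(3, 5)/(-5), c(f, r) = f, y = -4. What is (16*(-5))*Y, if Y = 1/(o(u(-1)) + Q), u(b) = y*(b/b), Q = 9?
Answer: -200/21 ≈ -9.5238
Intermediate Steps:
u(b) = -4 (u(b) = -4*b/b = -4*1 = -4)
j = -⅗ (j = 3/(-5) = 3*(-⅕) = -⅗ ≈ -0.60000)
o(l) = -⅗
Y = 5/42 (Y = 1/(-⅗ + 9) = 1/(42/5) = 5/42 ≈ 0.11905)
(16*(-5))*Y = (16*(-5))*(5/42) = -80*5/42 = -200/21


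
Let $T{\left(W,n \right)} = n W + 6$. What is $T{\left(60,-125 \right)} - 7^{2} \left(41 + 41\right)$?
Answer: $-11512$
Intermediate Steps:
$T{\left(W,n \right)} = 6 + W n$ ($T{\left(W,n \right)} = W n + 6 = 6 + W n$)
$T{\left(60,-125 \right)} - 7^{2} \left(41 + 41\right) = \left(6 + 60 \left(-125\right)\right) - 7^{2} \left(41 + 41\right) = \left(6 - 7500\right) - 49 \cdot 82 = -7494 - 4018 = -11512$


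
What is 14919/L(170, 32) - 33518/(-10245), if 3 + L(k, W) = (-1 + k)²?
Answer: 1110052199/292576710 ≈ 3.7941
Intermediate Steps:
L(k, W) = -3 + (-1 + k)²
14919/L(170, 32) - 33518/(-10245) = 14919/(-3 + (-1 + 170)²) - 33518/(-10245) = 14919/(-3 + 169²) - 33518*(-1/10245) = 14919/(-3 + 28561) + 33518/10245 = 14919/28558 + 33518/10245 = 1110052199/292576710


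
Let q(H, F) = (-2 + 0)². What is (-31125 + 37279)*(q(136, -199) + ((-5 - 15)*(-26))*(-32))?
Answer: -102377944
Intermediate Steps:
q(H, F) = 4 (q(H, F) = (-2)² = 4)
(-31125 + 37279)*(q(136, -199) + ((-5 - 15)*(-26))*(-32)) = (-31125 + 37279)*(4 + ((-5 - 15)*(-26))*(-32)) = 6154*(4 - 20*(-26)*(-32)) = 6154*(4 + 520*(-32)) = 6154*(4 - 16640) = 6154*(-16636) = -102377944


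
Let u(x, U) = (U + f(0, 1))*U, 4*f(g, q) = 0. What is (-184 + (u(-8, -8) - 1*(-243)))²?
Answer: 15129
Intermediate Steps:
f(g, q) = 0 (f(g, q) = (¼)*0 = 0)
u(x, U) = U² (u(x, U) = (U + 0)*U = U*U = U²)
(-184 + (u(-8, -8) - 1*(-243)))² = (-184 + ((-8)² - 1*(-243)))² = (-184 + (64 + 243))² = (-184 + 307)² = 123² = 15129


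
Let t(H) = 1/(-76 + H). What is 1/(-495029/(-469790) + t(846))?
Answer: 18086915/19082106 ≈ 0.94785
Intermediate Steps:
1/(-495029/(-469790) + t(846)) = 1/(-495029/(-469790) + 1/(-76 + 846)) = 1/(-495029*(-1/469790) + 1/770) = 1/(495029/469790 + 1/770) = 1/(19082106/18086915) = 18086915/19082106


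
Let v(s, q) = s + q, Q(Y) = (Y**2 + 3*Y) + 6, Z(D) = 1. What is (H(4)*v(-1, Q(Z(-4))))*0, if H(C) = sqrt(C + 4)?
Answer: 0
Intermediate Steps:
H(C) = sqrt(4 + C)
Q(Y) = 6 + Y**2 + 3*Y
v(s, q) = q + s
(H(4)*v(-1, Q(Z(-4))))*0 = (sqrt(4 + 4)*((6 + 1**2 + 3*1) - 1))*0 = (sqrt(8)*((6 + 1 + 3) - 1))*0 = ((2*sqrt(2))*(10 - 1))*0 = ((2*sqrt(2))*9)*0 = (18*sqrt(2))*0 = 0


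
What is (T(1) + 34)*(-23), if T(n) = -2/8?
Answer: -3105/4 ≈ -776.25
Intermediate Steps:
T(n) = -1/4 (T(n) = -2*1/8 = -1/4)
(T(1) + 34)*(-23) = (-1/4 + 34)*(-23) = (135/4)*(-23) = -3105/4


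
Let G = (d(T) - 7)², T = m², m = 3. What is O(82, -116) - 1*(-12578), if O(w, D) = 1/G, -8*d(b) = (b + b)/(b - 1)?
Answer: 682848066/54289 ≈ 12578.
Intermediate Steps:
T = 9 (T = 3² = 9)
d(b) = -b/(4*(-1 + b)) (d(b) = -(b + b)/(8*(b - 1)) = -2*b/(8*(-1 + b)) = -b/(4*(-1 + b)))
G = 54289/1024 (G = (-1*9/(-4 + 4*9) - 7)² = (-1*9/(-4 + 36) - 7)² = (-1*9/32 - 7)² = (-1*9*1/32 - 7)² = (-9/32 - 7)² = (-233/32)² = 54289/1024 ≈ 53.017)
O(w, D) = 1024/54289 (O(w, D) = 1/(54289/1024) = 1024/54289)
O(82, -116) - 1*(-12578) = 1024/54289 - 1*(-12578) = 1024/54289 + 12578 = 682848066/54289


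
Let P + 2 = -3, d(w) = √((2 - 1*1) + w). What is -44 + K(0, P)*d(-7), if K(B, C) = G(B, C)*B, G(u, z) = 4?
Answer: -44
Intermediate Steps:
d(w) = √(1 + w) (d(w) = √((2 - 1) + w) = √(1 + w))
P = -5 (P = -2 - 3 = -5)
K(B, C) = 4*B
-44 + K(0, P)*d(-7) = -44 + (4*0)*√(1 - 7) = -44 + 0*√(-6) = -44 + 0*(I*√6) = -44 + 0 = -44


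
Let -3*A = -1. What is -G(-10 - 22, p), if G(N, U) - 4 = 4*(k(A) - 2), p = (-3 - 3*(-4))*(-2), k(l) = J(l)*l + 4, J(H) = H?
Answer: -112/9 ≈ -12.444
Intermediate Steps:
A = 1/3 (A = -1/3*(-1) = 1/3 ≈ 0.33333)
k(l) = 4 + l**2 (k(l) = l*l + 4 = l**2 + 4 = 4 + l**2)
p = -18 (p = (-3 + 12)*(-2) = 9*(-2) = -18)
G(N, U) = 112/9 (G(N, U) = 4 + 4*((4 + (1/3)**2) - 2) = 4 + 4*((4 + 1/9) - 2) = 4 + 4*(37/9 - 2) = 4 + 4*(19/9) = 4 + 76/9 = 112/9)
-G(-10 - 22, p) = -1*112/9 = -112/9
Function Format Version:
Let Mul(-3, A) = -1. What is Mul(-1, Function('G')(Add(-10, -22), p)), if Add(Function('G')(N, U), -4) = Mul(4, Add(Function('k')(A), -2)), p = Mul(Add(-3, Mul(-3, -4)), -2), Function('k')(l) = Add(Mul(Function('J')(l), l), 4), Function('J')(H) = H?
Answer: Rational(-112, 9) ≈ -12.444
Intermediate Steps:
A = Rational(1, 3) (A = Mul(Rational(-1, 3), -1) = Rational(1, 3) ≈ 0.33333)
Function('k')(l) = Add(4, Pow(l, 2)) (Function('k')(l) = Add(Mul(l, l), 4) = Add(Pow(l, 2), 4) = Add(4, Pow(l, 2)))
p = -18 (p = Mul(Add(-3, 12), -2) = Mul(9, -2) = -18)
Function('G')(N, U) = Rational(112, 9) (Function('G')(N, U) = Add(4, Mul(4, Add(Add(4, Pow(Rational(1, 3), 2)), -2))) = Add(4, Mul(4, Add(Add(4, Rational(1, 9)), -2))) = Add(4, Mul(4, Add(Rational(37, 9), -2))) = Add(4, Mul(4, Rational(19, 9))) = Add(4, Rational(76, 9)) = Rational(112, 9))
Mul(-1, Function('G')(Add(-10, -22), p)) = Mul(-1, Rational(112, 9)) = Rational(-112, 9)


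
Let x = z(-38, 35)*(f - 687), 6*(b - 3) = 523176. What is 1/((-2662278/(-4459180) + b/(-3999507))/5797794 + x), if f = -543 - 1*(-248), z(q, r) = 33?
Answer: -51700441233002441220/1675404498591547628445257 ≈ -3.0859e-5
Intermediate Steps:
b = 87199 (b = 3 + (⅙)*523176 = 3 + 87196 = 87199)
f = -295 (f = -543 + 248 = -295)
x = -32406 (x = 33*(-295 - 687) = 33*(-982) = -32406)
1/((-2662278/(-4459180) + b/(-3999507))/5797794 + x) = 1/((-2662278/(-4459180) + 87199/(-3999507))/5797794 - 32406) = 1/((-2662278*(-1/4459180) + 87199*(-1/3999507))*(1/5797794) - 32406) = 1/((1331139/2229590 - 87199/3999507)*(1/5797794) - 32406) = 1/((5129481730063/8917260812130)*(1/5797794) - 32406) = 1/(5129481730063/51700441233002441220 - 32406) = 1/(-1675404498591547628445257/51700441233002441220) = -51700441233002441220/1675404498591547628445257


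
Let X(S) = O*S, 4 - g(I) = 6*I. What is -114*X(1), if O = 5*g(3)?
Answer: 7980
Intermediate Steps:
g(I) = 4 - 6*I
O = -70 (O = 5*(4 - 6*3) = 5*(4 - 18) = 5*(-14) = -70)
X(S) = -70*S
-114*X(1) = -(-7980) = -114*(-70) = 7980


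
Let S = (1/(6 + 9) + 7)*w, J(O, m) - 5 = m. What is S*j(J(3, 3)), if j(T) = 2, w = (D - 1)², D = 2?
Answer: 212/15 ≈ 14.133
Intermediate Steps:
J(O, m) = 5 + m
w = 1 (w = (2 - 1)² = 1² = 1)
S = 106/15 (S = (1/(6 + 9) + 7)*1 = (1/15 + 7)*1 = (106/15)*1 = 106/15 ≈ 7.0667)
S*j(J(3, 3)) = (106/15)*2 = 212/15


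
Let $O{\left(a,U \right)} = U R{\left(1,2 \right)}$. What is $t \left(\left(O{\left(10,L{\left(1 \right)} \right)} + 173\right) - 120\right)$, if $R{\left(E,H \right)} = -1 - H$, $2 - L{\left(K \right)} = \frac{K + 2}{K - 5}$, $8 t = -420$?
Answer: $- \frac{18795}{8} \approx -2349.4$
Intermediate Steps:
$t = - \frac{105}{2}$ ($t = \frac{1}{8} \left(-420\right) = - \frac{105}{2} \approx -52.5$)
$L{\left(K \right)} = 2 - \frac{2 + K}{-5 + K}$ ($L{\left(K \right)} = 2 - \frac{K + 2}{K - 5} = 2 - \frac{2 + K}{-5 + K}$)
$O{\left(a,U \right)} = - 3 U$ ($O{\left(a,U \right)} = U \left(-1 - 2\right) = U \left(-3\right) = - 3 U$)
$t \left(\left(O{\left(10,L{\left(1 \right)} \right)} + 173\right) - 120\right) = - \frac{105 \left(\left(- 3 \frac{-12 + 1}{-5 + 1} + 173\right) - 120\right)}{2} = - \frac{105 \left(\left(- 3 \frac{1}{-4} \left(-11\right) + 173\right) - 120\right)}{2} = - \frac{105 \left(\left(- 3 \left(\left(- \frac{1}{4}\right) \left(-11\right)\right) + 173\right) - 120\right)}{2} = - \frac{105 \left(\left(\left(-3\right) \frac{11}{4} + 173\right) - 120\right)}{2} = - \frac{105 \left(\left(- \frac{33}{4} + 173\right) - 120\right)}{2} = - \frac{105 \left(\frac{659}{4} - 120\right)}{2} = \left(- \frac{105}{2}\right) \frac{179}{4} = - \frac{18795}{8}$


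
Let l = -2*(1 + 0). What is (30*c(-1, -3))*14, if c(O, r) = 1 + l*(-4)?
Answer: 3780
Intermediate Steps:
l = -2 (l = -2*1 = -2)
c(O, r) = 9 (c(O, r) = 1 - 2*(-4) = 1 + 8 = 9)
(30*c(-1, -3))*14 = (30*9)*14 = 270*14 = 3780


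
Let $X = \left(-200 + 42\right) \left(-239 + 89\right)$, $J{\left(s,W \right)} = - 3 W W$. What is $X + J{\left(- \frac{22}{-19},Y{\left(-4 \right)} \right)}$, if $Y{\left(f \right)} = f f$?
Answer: $22932$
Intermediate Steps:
$Y{\left(f \right)} = f^{2}$
$J{\left(s,W \right)} = - 3 W^{2}$
$X = 23700$ ($X = \left(-158\right) \left(-150\right) = 23700$)
$X + J{\left(- \frac{22}{-19},Y{\left(-4 \right)} \right)} = 23700 - 3 \left(\left(-4\right)^{2}\right)^{2} = 23700 - 3 \cdot 16^{2} = 23700 - 768 = 22932$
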